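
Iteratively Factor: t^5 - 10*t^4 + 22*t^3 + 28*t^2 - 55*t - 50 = (t - 5)*(t^4 - 5*t^3 - 3*t^2 + 13*t + 10) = (t - 5)*(t + 1)*(t^3 - 6*t^2 + 3*t + 10) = (t - 5)^2*(t + 1)*(t^2 - t - 2) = (t - 5)^2*(t + 1)^2*(t - 2)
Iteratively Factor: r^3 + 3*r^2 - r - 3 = (r - 1)*(r^2 + 4*r + 3) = (r - 1)*(r + 3)*(r + 1)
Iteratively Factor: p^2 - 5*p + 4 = (p - 4)*(p - 1)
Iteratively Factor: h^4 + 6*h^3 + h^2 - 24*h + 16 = (h - 1)*(h^3 + 7*h^2 + 8*h - 16) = (h - 1)^2*(h^2 + 8*h + 16) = (h - 1)^2*(h + 4)*(h + 4)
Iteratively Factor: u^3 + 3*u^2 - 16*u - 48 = (u + 3)*(u^2 - 16) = (u - 4)*(u + 3)*(u + 4)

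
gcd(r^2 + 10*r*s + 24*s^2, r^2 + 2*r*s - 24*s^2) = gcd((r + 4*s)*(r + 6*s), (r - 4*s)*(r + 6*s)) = r + 6*s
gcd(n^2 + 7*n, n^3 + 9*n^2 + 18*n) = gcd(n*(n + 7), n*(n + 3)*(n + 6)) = n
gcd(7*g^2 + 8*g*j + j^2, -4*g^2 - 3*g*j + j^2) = g + j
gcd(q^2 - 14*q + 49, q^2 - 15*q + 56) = q - 7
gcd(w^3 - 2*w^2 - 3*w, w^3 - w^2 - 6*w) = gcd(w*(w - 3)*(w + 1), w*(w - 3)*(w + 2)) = w^2 - 3*w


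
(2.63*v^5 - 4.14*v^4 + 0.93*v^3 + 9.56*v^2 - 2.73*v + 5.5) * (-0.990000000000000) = -2.6037*v^5 + 4.0986*v^4 - 0.9207*v^3 - 9.4644*v^2 + 2.7027*v - 5.445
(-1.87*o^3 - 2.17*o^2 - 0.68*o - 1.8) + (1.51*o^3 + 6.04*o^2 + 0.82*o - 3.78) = -0.36*o^3 + 3.87*o^2 + 0.14*o - 5.58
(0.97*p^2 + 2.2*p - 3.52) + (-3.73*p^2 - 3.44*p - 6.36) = -2.76*p^2 - 1.24*p - 9.88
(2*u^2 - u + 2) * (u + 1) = 2*u^3 + u^2 + u + 2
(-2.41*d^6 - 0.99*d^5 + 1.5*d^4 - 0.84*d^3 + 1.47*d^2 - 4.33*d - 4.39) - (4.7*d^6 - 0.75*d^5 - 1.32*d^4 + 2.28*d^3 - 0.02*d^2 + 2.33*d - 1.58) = -7.11*d^6 - 0.24*d^5 + 2.82*d^4 - 3.12*d^3 + 1.49*d^2 - 6.66*d - 2.81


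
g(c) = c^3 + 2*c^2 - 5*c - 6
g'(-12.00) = 379.00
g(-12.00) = -1386.00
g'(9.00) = 274.00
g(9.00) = 840.00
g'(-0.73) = -6.32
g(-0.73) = -1.67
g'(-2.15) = 0.27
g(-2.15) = 4.06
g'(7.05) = 172.31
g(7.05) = 408.56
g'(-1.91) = -1.70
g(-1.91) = 3.88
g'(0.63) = -1.29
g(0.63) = -8.11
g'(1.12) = 3.24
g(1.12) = -7.69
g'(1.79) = 11.77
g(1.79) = -2.81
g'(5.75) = 117.19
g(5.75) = 221.48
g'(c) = 3*c^2 + 4*c - 5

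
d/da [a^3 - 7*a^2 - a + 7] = 3*a^2 - 14*a - 1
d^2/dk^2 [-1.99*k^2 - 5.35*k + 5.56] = -3.98000000000000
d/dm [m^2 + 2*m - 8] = 2*m + 2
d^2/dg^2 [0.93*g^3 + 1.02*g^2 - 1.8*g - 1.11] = 5.58*g + 2.04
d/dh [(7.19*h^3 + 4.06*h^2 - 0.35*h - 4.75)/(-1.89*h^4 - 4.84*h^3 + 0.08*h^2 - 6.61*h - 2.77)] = (13.5891*h^6 + 15.3468*h^5 + 18.2411*h^4 - 134.3498*h^3 - 155.5275*h^2 - 21.7324*h - 30.428)/(3.5721*h^8 + 18.2952*h^7 + 23.1232*h^6 + 24.2114*h^5 + 74.4618*h^4 + 25.756*h^3 + 43.2489*h^2 + 36.6194*h + 7.6729)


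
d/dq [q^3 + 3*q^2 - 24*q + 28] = 3*q^2 + 6*q - 24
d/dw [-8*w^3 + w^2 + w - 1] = -24*w^2 + 2*w + 1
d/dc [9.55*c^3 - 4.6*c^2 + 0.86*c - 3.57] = 28.65*c^2 - 9.2*c + 0.86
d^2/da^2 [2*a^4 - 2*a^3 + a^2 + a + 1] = 24*a^2 - 12*a + 2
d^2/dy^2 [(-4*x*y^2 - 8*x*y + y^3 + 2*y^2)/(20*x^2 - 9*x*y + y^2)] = 10*x*(-5*x - 2)/(125*x^3 - 75*x^2*y + 15*x*y^2 - y^3)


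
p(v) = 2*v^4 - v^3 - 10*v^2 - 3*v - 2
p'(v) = 8*v^3 - 3*v^2 - 20*v - 3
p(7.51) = 5349.85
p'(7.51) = 3066.12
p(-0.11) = -1.79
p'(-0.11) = -0.85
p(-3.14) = 134.21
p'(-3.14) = -217.45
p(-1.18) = -6.86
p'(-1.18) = 3.28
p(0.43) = -5.15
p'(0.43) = -11.52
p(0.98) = -13.64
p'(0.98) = -17.95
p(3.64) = 157.46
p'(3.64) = 270.28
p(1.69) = -24.14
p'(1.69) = -6.75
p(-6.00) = 2464.00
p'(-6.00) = -1719.00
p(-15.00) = 102418.00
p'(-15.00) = -27378.00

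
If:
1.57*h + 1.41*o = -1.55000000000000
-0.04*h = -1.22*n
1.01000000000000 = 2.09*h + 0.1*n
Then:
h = 0.48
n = 0.02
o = -1.64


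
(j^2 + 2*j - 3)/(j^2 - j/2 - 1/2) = 2*(j + 3)/(2*j + 1)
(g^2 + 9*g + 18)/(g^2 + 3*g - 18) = (g + 3)/(g - 3)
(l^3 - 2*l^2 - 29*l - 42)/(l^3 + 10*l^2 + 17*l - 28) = (l^3 - 2*l^2 - 29*l - 42)/(l^3 + 10*l^2 + 17*l - 28)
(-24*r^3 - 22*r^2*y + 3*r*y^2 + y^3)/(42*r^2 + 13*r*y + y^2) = (-4*r^2 - 3*r*y + y^2)/(7*r + y)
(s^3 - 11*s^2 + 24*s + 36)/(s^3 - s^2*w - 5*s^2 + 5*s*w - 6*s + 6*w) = (s - 6)/(s - w)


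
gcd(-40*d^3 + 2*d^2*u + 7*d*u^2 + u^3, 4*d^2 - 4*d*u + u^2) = -2*d + u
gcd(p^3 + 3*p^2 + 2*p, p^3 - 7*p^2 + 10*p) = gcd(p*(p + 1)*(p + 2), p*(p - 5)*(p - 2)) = p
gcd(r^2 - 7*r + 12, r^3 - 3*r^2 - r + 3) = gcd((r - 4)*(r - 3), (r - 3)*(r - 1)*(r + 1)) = r - 3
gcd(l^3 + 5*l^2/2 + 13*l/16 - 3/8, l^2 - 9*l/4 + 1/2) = l - 1/4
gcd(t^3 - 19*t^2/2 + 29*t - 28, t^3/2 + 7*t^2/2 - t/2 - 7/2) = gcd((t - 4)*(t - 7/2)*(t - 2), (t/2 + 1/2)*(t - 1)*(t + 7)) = 1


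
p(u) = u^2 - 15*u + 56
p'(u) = 2*u - 15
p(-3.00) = 110.00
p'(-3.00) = -21.00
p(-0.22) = 59.35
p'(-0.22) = -15.44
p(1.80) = 32.24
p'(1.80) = -11.40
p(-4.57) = 145.43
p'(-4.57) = -24.14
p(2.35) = 26.27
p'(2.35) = -10.30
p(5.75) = 2.81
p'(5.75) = -3.50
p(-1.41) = 79.14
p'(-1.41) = -17.82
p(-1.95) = 89.05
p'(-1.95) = -18.90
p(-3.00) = 110.00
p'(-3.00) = -21.00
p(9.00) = 2.00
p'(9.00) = 3.00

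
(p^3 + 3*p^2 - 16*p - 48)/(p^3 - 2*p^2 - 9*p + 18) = (p^2 - 16)/(p^2 - 5*p + 6)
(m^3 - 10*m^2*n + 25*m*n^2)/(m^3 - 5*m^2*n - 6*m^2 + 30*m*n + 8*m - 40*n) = m*(m - 5*n)/(m^2 - 6*m + 8)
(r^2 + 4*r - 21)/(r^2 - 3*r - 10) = (-r^2 - 4*r + 21)/(-r^2 + 3*r + 10)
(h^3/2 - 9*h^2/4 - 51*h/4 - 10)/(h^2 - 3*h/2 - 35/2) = (-2*h^3 + 9*h^2 + 51*h + 40)/(2*(-2*h^2 + 3*h + 35))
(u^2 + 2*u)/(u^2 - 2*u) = (u + 2)/(u - 2)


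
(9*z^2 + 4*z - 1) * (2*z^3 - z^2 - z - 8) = 18*z^5 - z^4 - 15*z^3 - 75*z^2 - 31*z + 8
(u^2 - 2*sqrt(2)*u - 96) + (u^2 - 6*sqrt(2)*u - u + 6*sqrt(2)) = 2*u^2 - 8*sqrt(2)*u - u - 96 + 6*sqrt(2)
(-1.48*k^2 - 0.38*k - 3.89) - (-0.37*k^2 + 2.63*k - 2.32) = -1.11*k^2 - 3.01*k - 1.57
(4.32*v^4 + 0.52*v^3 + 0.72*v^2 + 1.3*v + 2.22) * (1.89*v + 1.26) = 8.1648*v^5 + 6.426*v^4 + 2.016*v^3 + 3.3642*v^2 + 5.8338*v + 2.7972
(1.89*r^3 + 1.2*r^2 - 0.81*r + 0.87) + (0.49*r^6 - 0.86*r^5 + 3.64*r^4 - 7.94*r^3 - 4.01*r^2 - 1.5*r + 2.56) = 0.49*r^6 - 0.86*r^5 + 3.64*r^4 - 6.05*r^3 - 2.81*r^2 - 2.31*r + 3.43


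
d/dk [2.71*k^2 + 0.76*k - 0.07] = 5.42*k + 0.76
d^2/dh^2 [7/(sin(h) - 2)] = 7*(-2*sin(h) + cos(h)^2 + 1)/(sin(h) - 2)^3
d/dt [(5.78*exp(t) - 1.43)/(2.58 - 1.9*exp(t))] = 12.1954*exp(t)/(1.9*exp(t) - 2.58)^2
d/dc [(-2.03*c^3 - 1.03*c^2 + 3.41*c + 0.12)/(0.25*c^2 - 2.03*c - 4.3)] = (-0.5075*c^4 + 8.2418*c^3 + 27.4254*c^2 + 8.798*c - 14.4194)/(0.0625*c^4 - 1.015*c^3 + 1.9709*c^2 + 17.458*c + 18.49)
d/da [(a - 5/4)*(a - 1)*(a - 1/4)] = 3*a^2 - 5*a + 29/16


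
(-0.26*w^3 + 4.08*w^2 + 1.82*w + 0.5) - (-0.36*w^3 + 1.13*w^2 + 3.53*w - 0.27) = 0.1*w^3 + 2.95*w^2 - 1.71*w + 0.77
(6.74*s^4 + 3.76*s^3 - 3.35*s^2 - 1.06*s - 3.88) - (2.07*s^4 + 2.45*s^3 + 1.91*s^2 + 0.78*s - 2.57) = 4.67*s^4 + 1.31*s^3 - 5.26*s^2 - 1.84*s - 1.31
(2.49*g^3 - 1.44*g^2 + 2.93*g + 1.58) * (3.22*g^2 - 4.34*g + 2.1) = 8.0178*g^5 - 15.4434*g^4 + 20.9132*g^3 - 10.6526*g^2 - 0.704199999999999*g + 3.318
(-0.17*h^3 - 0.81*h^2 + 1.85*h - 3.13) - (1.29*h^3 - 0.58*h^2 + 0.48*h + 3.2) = -1.46*h^3 - 0.23*h^2 + 1.37*h - 6.33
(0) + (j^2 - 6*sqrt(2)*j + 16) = j^2 - 6*sqrt(2)*j + 16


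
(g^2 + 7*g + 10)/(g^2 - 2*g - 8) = (g + 5)/(g - 4)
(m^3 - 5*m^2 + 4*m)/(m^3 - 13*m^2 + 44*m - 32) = m/(m - 8)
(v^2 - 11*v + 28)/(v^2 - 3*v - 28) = (v - 4)/(v + 4)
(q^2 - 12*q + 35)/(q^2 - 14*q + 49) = (q - 5)/(q - 7)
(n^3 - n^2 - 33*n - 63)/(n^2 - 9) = (n^2 - 4*n - 21)/(n - 3)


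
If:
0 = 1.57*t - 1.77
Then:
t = 1.13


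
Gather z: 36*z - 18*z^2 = -18*z^2 + 36*z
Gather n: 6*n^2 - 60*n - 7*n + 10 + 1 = 6*n^2 - 67*n + 11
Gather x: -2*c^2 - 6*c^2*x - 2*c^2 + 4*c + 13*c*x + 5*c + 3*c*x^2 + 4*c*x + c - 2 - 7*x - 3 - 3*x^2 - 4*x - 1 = -4*c^2 + 10*c + x^2*(3*c - 3) + x*(-6*c^2 + 17*c - 11) - 6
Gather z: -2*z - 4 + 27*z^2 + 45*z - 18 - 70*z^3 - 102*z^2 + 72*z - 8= -70*z^3 - 75*z^2 + 115*z - 30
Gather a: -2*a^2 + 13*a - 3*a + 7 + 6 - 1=-2*a^2 + 10*a + 12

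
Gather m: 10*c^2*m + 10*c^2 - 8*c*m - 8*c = 10*c^2 - 8*c + m*(10*c^2 - 8*c)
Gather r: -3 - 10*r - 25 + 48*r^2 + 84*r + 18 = 48*r^2 + 74*r - 10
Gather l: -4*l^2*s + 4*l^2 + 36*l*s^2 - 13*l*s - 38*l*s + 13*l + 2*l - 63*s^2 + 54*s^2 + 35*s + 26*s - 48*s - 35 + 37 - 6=l^2*(4 - 4*s) + l*(36*s^2 - 51*s + 15) - 9*s^2 + 13*s - 4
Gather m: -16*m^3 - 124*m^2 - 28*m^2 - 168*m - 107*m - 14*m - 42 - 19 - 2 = -16*m^3 - 152*m^2 - 289*m - 63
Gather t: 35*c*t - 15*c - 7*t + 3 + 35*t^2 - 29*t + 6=-15*c + 35*t^2 + t*(35*c - 36) + 9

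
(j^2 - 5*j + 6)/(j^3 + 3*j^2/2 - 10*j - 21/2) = 2*(j - 2)/(2*j^2 + 9*j + 7)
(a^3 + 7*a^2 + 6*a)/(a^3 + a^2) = (a + 6)/a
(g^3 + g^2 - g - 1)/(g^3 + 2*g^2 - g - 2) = (g + 1)/(g + 2)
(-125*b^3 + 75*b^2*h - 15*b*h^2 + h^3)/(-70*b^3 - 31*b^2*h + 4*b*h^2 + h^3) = (25*b^2 - 10*b*h + h^2)/(14*b^2 + 9*b*h + h^2)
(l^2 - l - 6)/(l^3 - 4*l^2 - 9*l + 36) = (l + 2)/(l^2 - l - 12)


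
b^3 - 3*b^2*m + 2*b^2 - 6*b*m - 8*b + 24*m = (b - 2)*(b + 4)*(b - 3*m)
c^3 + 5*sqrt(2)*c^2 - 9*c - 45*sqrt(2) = (c - 3)*(c + 3)*(c + 5*sqrt(2))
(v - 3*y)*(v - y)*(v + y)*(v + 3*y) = v^4 - 10*v^2*y^2 + 9*y^4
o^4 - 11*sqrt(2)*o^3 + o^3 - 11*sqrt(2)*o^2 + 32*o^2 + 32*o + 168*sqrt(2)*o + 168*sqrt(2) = (o + 1)*(o - 7*sqrt(2))*(o - 6*sqrt(2))*(o + 2*sqrt(2))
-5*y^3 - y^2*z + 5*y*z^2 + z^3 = (-y + z)*(y + z)*(5*y + z)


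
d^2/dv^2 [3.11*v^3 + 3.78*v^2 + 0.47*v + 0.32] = 18.66*v + 7.56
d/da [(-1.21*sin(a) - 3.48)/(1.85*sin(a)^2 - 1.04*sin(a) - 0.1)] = (2.2385*sin(a)^2 + 12.876*sin(a) - 3.4982)*cos(a)/(3.4225*sin(a)^4 - 3.848*sin(a)^3 + 0.7116*sin(a)^2 + 0.208*sin(a) + 0.01)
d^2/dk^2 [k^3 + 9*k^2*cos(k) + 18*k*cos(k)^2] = -9*k^2*cos(k) - 36*k*sin(k) - 36*k*cos(2*k) + 6*k - 36*sin(2*k) + 18*cos(k)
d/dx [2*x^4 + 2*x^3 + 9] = x^2*(8*x + 6)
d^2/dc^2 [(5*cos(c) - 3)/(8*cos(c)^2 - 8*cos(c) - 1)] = (720*(1 - cos(2*c))^2*cos(c) - 112*(1 - cos(2*c))^2 - 1391*cos(c) - 36*cos(2*c) + 684*cos(3*c) - 160*cos(5*c) + 924)/(8*cos(c) - 4*cos(2*c) - 3)^3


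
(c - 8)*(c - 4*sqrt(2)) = c^2 - 8*c - 4*sqrt(2)*c + 32*sqrt(2)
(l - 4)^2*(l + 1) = l^3 - 7*l^2 + 8*l + 16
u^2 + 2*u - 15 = (u - 3)*(u + 5)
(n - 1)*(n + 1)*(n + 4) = n^3 + 4*n^2 - n - 4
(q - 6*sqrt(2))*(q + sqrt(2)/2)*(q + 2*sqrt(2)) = q^3 - 7*sqrt(2)*q^2/2 - 28*q - 12*sqrt(2)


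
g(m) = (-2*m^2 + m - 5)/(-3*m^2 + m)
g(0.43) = 39.61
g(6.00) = 0.70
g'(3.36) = -0.09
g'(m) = (1 - 4*m)/(-3*m^2 + m) + (6*m - 1)*(-2*m^2 + m - 5)/(-3*m^2 + m)^2 = (m^2 - 30*m + 5)/(m^2*(9*m^2 - 6*m + 1))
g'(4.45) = -0.04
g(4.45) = 0.73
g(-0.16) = 22.01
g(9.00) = 0.68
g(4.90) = 0.72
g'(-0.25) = 65.63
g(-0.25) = 12.29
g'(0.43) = -496.15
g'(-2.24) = 0.26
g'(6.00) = -0.01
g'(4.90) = -0.03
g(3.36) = 0.79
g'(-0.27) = 55.16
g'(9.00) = 0.00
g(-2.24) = 1.00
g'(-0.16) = 175.22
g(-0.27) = 11.08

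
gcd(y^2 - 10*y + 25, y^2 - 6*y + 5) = y - 5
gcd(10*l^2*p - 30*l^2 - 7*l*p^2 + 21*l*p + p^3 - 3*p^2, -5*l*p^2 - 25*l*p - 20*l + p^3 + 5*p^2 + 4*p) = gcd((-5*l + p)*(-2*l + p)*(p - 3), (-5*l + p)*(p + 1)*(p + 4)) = -5*l + p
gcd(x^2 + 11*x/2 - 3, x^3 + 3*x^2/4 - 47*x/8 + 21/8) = x - 1/2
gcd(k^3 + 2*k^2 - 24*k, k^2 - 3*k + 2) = 1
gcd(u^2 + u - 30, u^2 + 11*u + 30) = u + 6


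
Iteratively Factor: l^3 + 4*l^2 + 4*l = (l + 2)*(l^2 + 2*l) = (l + 2)^2*(l)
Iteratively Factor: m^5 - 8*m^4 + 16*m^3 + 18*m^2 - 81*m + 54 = (m - 3)*(m^4 - 5*m^3 + m^2 + 21*m - 18) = (m - 3)*(m - 1)*(m^3 - 4*m^2 - 3*m + 18) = (m - 3)*(m - 1)*(m + 2)*(m^2 - 6*m + 9) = (m - 3)^2*(m - 1)*(m + 2)*(m - 3)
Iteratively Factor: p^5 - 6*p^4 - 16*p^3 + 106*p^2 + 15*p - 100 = (p - 1)*(p^4 - 5*p^3 - 21*p^2 + 85*p + 100) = (p - 1)*(p + 4)*(p^3 - 9*p^2 + 15*p + 25) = (p - 1)*(p + 1)*(p + 4)*(p^2 - 10*p + 25) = (p - 5)*(p - 1)*(p + 1)*(p + 4)*(p - 5)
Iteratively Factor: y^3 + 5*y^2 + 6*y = (y + 3)*(y^2 + 2*y) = y*(y + 3)*(y + 2)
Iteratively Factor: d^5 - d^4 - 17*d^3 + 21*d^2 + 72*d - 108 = (d - 2)*(d^4 + d^3 - 15*d^2 - 9*d + 54) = (d - 2)^2*(d^3 + 3*d^2 - 9*d - 27) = (d - 2)^2*(d + 3)*(d^2 - 9) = (d - 2)^2*(d + 3)^2*(d - 3)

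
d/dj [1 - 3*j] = -3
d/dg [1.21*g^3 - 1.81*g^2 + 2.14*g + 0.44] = 3.63*g^2 - 3.62*g + 2.14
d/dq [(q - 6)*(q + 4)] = 2*q - 2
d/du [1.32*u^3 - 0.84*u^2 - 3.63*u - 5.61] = 3.96*u^2 - 1.68*u - 3.63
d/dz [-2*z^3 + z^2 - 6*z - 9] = -6*z^2 + 2*z - 6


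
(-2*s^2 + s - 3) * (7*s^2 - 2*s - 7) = -14*s^4 + 11*s^3 - 9*s^2 - s + 21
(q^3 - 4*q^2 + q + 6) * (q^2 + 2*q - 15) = q^5 - 2*q^4 - 22*q^3 + 68*q^2 - 3*q - 90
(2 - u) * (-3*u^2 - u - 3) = 3*u^3 - 5*u^2 + u - 6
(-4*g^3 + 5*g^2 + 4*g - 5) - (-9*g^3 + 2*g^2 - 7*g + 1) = 5*g^3 + 3*g^2 + 11*g - 6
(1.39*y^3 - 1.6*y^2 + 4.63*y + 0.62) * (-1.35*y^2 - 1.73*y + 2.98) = -1.8765*y^5 - 0.244699999999999*y^4 + 0.6597*y^3 - 13.6149*y^2 + 12.7248*y + 1.8476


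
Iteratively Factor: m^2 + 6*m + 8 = (m + 4)*(m + 2)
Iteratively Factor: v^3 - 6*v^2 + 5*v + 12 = (v - 3)*(v^2 - 3*v - 4) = (v - 4)*(v - 3)*(v + 1)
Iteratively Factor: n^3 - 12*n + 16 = (n - 2)*(n^2 + 2*n - 8) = (n - 2)*(n + 4)*(n - 2)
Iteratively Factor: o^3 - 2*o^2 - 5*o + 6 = (o - 1)*(o^2 - o - 6) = (o - 1)*(o + 2)*(o - 3)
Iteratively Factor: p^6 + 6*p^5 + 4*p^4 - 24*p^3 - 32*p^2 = (p)*(p^5 + 6*p^4 + 4*p^3 - 24*p^2 - 32*p) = p*(p - 2)*(p^4 + 8*p^3 + 20*p^2 + 16*p) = p*(p - 2)*(p + 4)*(p^3 + 4*p^2 + 4*p) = p^2*(p - 2)*(p + 4)*(p^2 + 4*p + 4) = p^2*(p - 2)*(p + 2)*(p + 4)*(p + 2)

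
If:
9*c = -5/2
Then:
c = -5/18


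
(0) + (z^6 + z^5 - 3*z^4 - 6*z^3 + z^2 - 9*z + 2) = z^6 + z^5 - 3*z^4 - 6*z^3 + z^2 - 9*z + 2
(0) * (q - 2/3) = 0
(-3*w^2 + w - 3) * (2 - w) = 3*w^3 - 7*w^2 + 5*w - 6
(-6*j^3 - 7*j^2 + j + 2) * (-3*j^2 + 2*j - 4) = 18*j^5 + 9*j^4 + 7*j^3 + 24*j^2 - 8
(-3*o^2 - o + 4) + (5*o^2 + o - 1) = 2*o^2 + 3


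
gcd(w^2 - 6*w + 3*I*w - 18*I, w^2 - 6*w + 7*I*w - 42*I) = w - 6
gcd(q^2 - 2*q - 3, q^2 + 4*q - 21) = q - 3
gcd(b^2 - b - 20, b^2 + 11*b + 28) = b + 4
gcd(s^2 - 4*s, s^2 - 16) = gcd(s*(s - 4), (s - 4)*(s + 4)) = s - 4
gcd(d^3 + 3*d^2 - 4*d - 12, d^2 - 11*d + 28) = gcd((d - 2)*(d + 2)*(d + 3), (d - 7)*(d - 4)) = 1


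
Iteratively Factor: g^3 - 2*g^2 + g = (g - 1)*(g^2 - g) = g*(g - 1)*(g - 1)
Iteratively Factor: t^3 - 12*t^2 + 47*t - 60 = (t - 5)*(t^2 - 7*t + 12) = (t - 5)*(t - 4)*(t - 3)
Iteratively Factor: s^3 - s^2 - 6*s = (s)*(s^2 - s - 6) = s*(s - 3)*(s + 2)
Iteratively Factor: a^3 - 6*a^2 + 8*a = (a - 2)*(a^2 - 4*a) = a*(a - 2)*(a - 4)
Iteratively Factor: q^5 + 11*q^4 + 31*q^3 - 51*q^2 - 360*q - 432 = (q - 3)*(q^4 + 14*q^3 + 73*q^2 + 168*q + 144) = (q - 3)*(q + 3)*(q^3 + 11*q^2 + 40*q + 48) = (q - 3)*(q + 3)*(q + 4)*(q^2 + 7*q + 12) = (q - 3)*(q + 3)*(q + 4)^2*(q + 3)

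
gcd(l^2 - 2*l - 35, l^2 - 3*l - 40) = l + 5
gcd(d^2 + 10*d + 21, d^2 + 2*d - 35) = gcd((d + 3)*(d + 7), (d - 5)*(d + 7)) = d + 7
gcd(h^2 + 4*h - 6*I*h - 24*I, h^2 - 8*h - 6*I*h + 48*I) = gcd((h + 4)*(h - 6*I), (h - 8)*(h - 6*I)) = h - 6*I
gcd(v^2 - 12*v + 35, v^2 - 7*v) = v - 7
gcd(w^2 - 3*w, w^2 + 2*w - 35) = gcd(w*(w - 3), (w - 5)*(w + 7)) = 1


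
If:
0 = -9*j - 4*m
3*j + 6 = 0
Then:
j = -2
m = 9/2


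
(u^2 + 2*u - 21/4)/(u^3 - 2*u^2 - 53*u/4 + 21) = 1/(u - 4)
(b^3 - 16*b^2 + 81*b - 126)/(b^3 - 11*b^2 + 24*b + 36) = (b^2 - 10*b + 21)/(b^2 - 5*b - 6)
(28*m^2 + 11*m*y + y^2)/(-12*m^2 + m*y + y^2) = (7*m + y)/(-3*m + y)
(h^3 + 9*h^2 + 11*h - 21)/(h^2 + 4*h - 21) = (h^2 + 2*h - 3)/(h - 3)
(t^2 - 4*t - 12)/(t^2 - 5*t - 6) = (t + 2)/(t + 1)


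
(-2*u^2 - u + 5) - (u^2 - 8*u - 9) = -3*u^2 + 7*u + 14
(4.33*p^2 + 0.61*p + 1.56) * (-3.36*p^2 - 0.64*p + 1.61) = -14.5488*p^4 - 4.8208*p^3 + 1.3393*p^2 - 0.0163*p + 2.5116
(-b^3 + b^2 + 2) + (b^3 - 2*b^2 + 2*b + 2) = -b^2 + 2*b + 4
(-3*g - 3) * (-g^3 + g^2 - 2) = 3*g^4 - 3*g^2 + 6*g + 6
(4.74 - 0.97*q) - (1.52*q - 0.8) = 5.54 - 2.49*q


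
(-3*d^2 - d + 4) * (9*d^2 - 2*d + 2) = -27*d^4 - 3*d^3 + 32*d^2 - 10*d + 8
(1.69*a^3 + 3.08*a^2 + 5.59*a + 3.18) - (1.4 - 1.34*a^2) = 1.69*a^3 + 4.42*a^2 + 5.59*a + 1.78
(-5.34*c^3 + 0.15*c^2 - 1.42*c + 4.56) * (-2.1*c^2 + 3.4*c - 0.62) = 11.214*c^5 - 18.471*c^4 + 6.8028*c^3 - 14.497*c^2 + 16.3844*c - 2.8272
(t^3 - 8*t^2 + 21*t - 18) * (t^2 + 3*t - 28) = t^5 - 5*t^4 - 31*t^3 + 269*t^2 - 642*t + 504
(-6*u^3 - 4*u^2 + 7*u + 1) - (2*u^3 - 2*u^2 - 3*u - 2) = -8*u^3 - 2*u^2 + 10*u + 3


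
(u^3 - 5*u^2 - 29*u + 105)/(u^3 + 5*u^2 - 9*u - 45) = (u - 7)/(u + 3)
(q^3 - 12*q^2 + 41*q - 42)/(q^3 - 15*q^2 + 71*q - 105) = (q - 2)/(q - 5)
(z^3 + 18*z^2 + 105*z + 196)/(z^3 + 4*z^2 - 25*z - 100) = (z^2 + 14*z + 49)/(z^2 - 25)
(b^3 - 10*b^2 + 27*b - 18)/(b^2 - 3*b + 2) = (b^2 - 9*b + 18)/(b - 2)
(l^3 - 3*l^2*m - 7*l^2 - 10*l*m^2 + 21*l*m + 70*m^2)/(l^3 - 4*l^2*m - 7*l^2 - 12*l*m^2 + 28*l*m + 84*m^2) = (l - 5*m)/(l - 6*m)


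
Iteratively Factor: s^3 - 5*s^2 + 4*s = (s - 1)*(s^2 - 4*s) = s*(s - 1)*(s - 4)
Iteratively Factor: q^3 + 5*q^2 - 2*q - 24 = (q + 3)*(q^2 + 2*q - 8) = (q - 2)*(q + 3)*(q + 4)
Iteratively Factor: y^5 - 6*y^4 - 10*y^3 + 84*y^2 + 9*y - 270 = (y - 3)*(y^4 - 3*y^3 - 19*y^2 + 27*y + 90) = (y - 3)*(y + 2)*(y^3 - 5*y^2 - 9*y + 45) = (y - 3)*(y + 2)*(y + 3)*(y^2 - 8*y + 15) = (y - 3)^2*(y + 2)*(y + 3)*(y - 5)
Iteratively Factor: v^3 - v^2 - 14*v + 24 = (v - 2)*(v^2 + v - 12) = (v - 2)*(v + 4)*(v - 3)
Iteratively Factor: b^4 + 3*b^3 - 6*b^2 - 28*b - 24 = (b + 2)*(b^3 + b^2 - 8*b - 12) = (b - 3)*(b + 2)*(b^2 + 4*b + 4) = (b - 3)*(b + 2)^2*(b + 2)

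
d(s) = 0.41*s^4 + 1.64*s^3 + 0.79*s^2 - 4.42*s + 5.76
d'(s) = 1.64*s^3 + 4.92*s^2 + 1.58*s - 4.42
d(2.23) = 28.16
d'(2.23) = 41.76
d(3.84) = 182.45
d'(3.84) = 167.06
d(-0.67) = 8.67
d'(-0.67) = -3.76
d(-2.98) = 14.88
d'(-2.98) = -8.84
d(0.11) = 5.29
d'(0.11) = -4.18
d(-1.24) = 10.30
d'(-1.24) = -1.94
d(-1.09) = 9.97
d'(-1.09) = -2.42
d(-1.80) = 11.02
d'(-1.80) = -0.89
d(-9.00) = 1603.98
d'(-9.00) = -815.68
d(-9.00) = 1603.98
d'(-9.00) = -815.68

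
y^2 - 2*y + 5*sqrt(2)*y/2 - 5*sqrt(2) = (y - 2)*(y + 5*sqrt(2)/2)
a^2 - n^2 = (a - n)*(a + n)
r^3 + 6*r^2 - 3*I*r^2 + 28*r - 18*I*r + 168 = (r + 6)*(r - 7*I)*(r + 4*I)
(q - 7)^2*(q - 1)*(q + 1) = q^4 - 14*q^3 + 48*q^2 + 14*q - 49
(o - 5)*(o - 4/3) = o^2 - 19*o/3 + 20/3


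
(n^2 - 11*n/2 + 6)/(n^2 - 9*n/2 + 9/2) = (n - 4)/(n - 3)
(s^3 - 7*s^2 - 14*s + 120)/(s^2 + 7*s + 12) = (s^2 - 11*s + 30)/(s + 3)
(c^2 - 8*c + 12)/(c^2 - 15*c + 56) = (c^2 - 8*c + 12)/(c^2 - 15*c + 56)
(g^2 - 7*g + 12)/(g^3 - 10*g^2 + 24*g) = (g - 3)/(g*(g - 6))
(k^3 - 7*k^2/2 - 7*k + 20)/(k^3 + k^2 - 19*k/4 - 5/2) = 2*(k - 4)/(2*k + 1)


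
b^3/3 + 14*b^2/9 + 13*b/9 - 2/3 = (b/3 + 1)*(b - 1/3)*(b + 2)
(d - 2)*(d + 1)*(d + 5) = d^3 + 4*d^2 - 7*d - 10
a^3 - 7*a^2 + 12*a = a*(a - 4)*(a - 3)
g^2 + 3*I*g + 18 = (g - 3*I)*(g + 6*I)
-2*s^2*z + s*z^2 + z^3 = z*(-s + z)*(2*s + z)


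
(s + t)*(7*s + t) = 7*s^2 + 8*s*t + t^2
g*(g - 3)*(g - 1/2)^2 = g^4 - 4*g^3 + 13*g^2/4 - 3*g/4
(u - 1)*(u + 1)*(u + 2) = u^3 + 2*u^2 - u - 2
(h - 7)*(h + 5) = h^2 - 2*h - 35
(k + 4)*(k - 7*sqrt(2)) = k^2 - 7*sqrt(2)*k + 4*k - 28*sqrt(2)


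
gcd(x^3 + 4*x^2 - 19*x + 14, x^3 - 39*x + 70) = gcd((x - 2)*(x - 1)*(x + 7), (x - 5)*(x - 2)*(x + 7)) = x^2 + 5*x - 14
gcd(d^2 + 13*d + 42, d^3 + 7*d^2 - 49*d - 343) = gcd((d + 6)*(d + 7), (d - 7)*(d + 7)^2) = d + 7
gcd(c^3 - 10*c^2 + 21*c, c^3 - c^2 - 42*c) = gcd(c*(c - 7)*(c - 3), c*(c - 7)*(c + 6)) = c^2 - 7*c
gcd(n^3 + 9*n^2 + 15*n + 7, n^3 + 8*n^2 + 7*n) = n^2 + 8*n + 7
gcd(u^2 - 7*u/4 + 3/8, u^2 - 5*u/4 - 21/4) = 1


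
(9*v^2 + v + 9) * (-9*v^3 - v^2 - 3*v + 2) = -81*v^5 - 18*v^4 - 109*v^3 + 6*v^2 - 25*v + 18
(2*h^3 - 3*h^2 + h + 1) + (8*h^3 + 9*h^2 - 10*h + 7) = 10*h^3 + 6*h^2 - 9*h + 8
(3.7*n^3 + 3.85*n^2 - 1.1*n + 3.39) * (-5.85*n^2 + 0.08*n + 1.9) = -21.645*n^5 - 22.2265*n^4 + 13.773*n^3 - 12.6045*n^2 - 1.8188*n + 6.441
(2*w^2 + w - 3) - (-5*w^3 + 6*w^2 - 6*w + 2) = 5*w^3 - 4*w^2 + 7*w - 5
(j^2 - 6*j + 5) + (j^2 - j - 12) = 2*j^2 - 7*j - 7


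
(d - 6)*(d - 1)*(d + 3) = d^3 - 4*d^2 - 15*d + 18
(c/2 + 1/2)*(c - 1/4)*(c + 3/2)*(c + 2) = c^4/2 + 17*c^3/8 + 43*c^2/16 + 11*c/16 - 3/8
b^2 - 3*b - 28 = (b - 7)*(b + 4)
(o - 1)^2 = o^2 - 2*o + 1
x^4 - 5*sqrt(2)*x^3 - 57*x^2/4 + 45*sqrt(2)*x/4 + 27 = (x - 3/2)*(x + 3/2)*(x - 6*sqrt(2))*(x + sqrt(2))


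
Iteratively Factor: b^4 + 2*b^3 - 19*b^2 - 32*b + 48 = (b - 1)*(b^3 + 3*b^2 - 16*b - 48) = (b - 4)*(b - 1)*(b^2 + 7*b + 12) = (b - 4)*(b - 1)*(b + 3)*(b + 4)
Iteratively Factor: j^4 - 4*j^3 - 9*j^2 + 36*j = (j - 4)*(j^3 - 9*j) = (j - 4)*(j - 3)*(j^2 + 3*j) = (j - 4)*(j - 3)*(j + 3)*(j)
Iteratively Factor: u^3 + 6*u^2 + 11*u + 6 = (u + 1)*(u^2 + 5*u + 6) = (u + 1)*(u + 3)*(u + 2)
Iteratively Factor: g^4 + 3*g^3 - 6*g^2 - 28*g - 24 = (g + 2)*(g^3 + g^2 - 8*g - 12) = (g + 2)^2*(g^2 - g - 6) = (g + 2)^3*(g - 3)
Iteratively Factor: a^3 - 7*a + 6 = (a - 2)*(a^2 + 2*a - 3) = (a - 2)*(a - 1)*(a + 3)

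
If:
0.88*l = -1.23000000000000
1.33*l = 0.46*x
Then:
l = -1.40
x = -4.04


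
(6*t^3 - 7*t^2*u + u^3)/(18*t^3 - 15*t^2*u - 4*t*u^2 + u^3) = (2*t - u)/(6*t - u)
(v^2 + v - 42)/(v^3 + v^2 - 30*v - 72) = (v + 7)/(v^2 + 7*v + 12)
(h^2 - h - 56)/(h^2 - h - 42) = (-h^2 + h + 56)/(-h^2 + h + 42)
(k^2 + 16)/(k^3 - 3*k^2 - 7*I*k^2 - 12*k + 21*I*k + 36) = (k + 4*I)/(k^2 - 3*k*(1 + I) + 9*I)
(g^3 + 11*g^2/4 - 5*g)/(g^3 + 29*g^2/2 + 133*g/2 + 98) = g*(4*g - 5)/(2*(2*g^2 + 21*g + 49))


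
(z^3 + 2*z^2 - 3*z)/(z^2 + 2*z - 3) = z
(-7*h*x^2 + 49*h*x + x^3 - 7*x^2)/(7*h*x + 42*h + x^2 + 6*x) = x*(-7*h*x + 49*h + x^2 - 7*x)/(7*h*x + 42*h + x^2 + 6*x)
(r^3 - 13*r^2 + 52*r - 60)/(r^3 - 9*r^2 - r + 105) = (r^2 - 8*r + 12)/(r^2 - 4*r - 21)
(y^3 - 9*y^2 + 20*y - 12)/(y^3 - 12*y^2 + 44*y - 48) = (y - 1)/(y - 4)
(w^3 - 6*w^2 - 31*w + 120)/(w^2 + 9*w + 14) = (w^3 - 6*w^2 - 31*w + 120)/(w^2 + 9*w + 14)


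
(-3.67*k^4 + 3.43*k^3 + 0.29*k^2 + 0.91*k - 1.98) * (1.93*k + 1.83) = -7.0831*k^5 - 0.0961999999999996*k^4 + 6.8366*k^3 + 2.287*k^2 - 2.1561*k - 3.6234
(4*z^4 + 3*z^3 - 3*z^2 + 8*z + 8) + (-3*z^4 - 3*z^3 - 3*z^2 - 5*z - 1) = z^4 - 6*z^2 + 3*z + 7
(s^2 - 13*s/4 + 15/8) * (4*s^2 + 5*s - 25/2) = 4*s^4 - 8*s^3 - 85*s^2/4 + 50*s - 375/16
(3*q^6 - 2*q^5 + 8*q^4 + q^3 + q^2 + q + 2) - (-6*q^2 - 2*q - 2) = 3*q^6 - 2*q^5 + 8*q^4 + q^3 + 7*q^2 + 3*q + 4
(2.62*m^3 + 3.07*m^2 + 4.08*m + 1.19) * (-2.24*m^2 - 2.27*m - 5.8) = -5.8688*m^5 - 12.8242*m^4 - 31.3041*m^3 - 29.7332*m^2 - 26.3653*m - 6.902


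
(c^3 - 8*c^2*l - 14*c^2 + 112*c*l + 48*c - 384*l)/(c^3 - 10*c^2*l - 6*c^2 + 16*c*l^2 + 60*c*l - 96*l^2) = (c - 8)/(c - 2*l)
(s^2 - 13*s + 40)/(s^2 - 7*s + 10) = (s - 8)/(s - 2)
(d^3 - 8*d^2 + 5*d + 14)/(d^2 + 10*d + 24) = (d^3 - 8*d^2 + 5*d + 14)/(d^2 + 10*d + 24)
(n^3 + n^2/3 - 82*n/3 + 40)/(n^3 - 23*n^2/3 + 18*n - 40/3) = (n + 6)/(n - 2)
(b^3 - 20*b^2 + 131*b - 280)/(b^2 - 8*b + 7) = (b^2 - 13*b + 40)/(b - 1)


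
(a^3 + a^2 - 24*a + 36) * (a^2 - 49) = a^5 + a^4 - 73*a^3 - 13*a^2 + 1176*a - 1764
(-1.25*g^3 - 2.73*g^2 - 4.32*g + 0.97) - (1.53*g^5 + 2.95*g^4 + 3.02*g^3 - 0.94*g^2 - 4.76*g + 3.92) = -1.53*g^5 - 2.95*g^4 - 4.27*g^3 - 1.79*g^2 + 0.44*g - 2.95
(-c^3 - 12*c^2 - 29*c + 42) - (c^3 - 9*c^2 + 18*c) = -2*c^3 - 3*c^2 - 47*c + 42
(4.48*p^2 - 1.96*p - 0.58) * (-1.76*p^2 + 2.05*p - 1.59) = -7.8848*p^4 + 12.6336*p^3 - 10.1204*p^2 + 1.9274*p + 0.9222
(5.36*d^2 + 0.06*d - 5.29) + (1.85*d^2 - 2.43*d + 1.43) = 7.21*d^2 - 2.37*d - 3.86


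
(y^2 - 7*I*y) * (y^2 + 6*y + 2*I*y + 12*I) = y^4 + 6*y^3 - 5*I*y^3 + 14*y^2 - 30*I*y^2 + 84*y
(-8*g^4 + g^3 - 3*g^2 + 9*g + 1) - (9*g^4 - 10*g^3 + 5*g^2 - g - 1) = -17*g^4 + 11*g^3 - 8*g^2 + 10*g + 2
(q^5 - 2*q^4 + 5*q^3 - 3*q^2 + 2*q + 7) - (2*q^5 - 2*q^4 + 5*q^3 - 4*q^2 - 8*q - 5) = -q^5 + q^2 + 10*q + 12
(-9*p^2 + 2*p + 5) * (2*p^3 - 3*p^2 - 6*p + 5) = -18*p^5 + 31*p^4 + 58*p^3 - 72*p^2 - 20*p + 25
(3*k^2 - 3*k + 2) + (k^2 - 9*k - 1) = 4*k^2 - 12*k + 1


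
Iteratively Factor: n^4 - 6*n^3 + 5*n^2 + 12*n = (n - 3)*(n^3 - 3*n^2 - 4*n) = (n - 3)*(n + 1)*(n^2 - 4*n) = n*(n - 3)*(n + 1)*(n - 4)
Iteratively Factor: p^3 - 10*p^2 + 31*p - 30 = (p - 2)*(p^2 - 8*p + 15) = (p - 3)*(p - 2)*(p - 5)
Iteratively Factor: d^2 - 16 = (d + 4)*(d - 4)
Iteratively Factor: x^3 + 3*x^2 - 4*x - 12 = (x + 2)*(x^2 + x - 6) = (x - 2)*(x + 2)*(x + 3)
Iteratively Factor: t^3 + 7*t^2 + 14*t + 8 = (t + 1)*(t^2 + 6*t + 8) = (t + 1)*(t + 4)*(t + 2)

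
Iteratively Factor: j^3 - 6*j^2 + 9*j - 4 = (j - 1)*(j^2 - 5*j + 4) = (j - 1)^2*(j - 4)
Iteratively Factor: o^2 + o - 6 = (o + 3)*(o - 2)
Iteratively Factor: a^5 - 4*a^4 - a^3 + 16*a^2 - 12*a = (a - 2)*(a^4 - 2*a^3 - 5*a^2 + 6*a) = a*(a - 2)*(a^3 - 2*a^2 - 5*a + 6) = a*(a - 2)*(a + 2)*(a^2 - 4*a + 3) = a*(a - 2)*(a - 1)*(a + 2)*(a - 3)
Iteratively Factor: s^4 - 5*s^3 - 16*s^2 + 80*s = (s - 4)*(s^3 - s^2 - 20*s) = (s - 5)*(s - 4)*(s^2 + 4*s) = (s - 5)*(s - 4)*(s + 4)*(s)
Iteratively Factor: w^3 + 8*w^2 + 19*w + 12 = (w + 1)*(w^2 + 7*w + 12) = (w + 1)*(w + 3)*(w + 4)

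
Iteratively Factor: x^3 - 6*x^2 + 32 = (x - 4)*(x^2 - 2*x - 8) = (x - 4)*(x + 2)*(x - 4)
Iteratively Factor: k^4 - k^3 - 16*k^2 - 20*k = (k + 2)*(k^3 - 3*k^2 - 10*k) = (k + 2)^2*(k^2 - 5*k) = (k - 5)*(k + 2)^2*(k)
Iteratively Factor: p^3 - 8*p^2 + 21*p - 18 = (p - 3)*(p^2 - 5*p + 6) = (p - 3)*(p - 2)*(p - 3)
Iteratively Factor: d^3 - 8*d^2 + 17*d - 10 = (d - 5)*(d^2 - 3*d + 2) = (d - 5)*(d - 2)*(d - 1)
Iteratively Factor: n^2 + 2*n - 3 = (n - 1)*(n + 3)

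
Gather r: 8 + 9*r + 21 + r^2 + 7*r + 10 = r^2 + 16*r + 39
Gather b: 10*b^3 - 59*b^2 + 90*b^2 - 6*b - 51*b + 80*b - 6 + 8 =10*b^3 + 31*b^2 + 23*b + 2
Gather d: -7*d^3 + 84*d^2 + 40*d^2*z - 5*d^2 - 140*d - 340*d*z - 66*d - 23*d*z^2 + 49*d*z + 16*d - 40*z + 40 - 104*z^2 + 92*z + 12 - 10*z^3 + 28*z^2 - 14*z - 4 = -7*d^3 + d^2*(40*z + 79) + d*(-23*z^2 - 291*z - 190) - 10*z^3 - 76*z^2 + 38*z + 48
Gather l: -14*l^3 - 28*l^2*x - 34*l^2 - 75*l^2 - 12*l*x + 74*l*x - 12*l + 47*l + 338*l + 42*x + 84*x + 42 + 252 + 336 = -14*l^3 + l^2*(-28*x - 109) + l*(62*x + 373) + 126*x + 630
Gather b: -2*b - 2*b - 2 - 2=-4*b - 4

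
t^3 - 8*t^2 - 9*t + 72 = (t - 8)*(t - 3)*(t + 3)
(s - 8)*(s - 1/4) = s^2 - 33*s/4 + 2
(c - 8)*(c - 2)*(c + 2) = c^3 - 8*c^2 - 4*c + 32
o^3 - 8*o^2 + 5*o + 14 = (o - 7)*(o - 2)*(o + 1)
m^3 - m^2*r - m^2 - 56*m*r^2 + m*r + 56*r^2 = (m - 1)*(m - 8*r)*(m + 7*r)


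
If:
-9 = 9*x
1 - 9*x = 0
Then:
No Solution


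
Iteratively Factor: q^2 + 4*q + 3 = (q + 3)*(q + 1)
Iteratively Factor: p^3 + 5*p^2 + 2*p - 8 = (p + 2)*(p^2 + 3*p - 4) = (p + 2)*(p + 4)*(p - 1)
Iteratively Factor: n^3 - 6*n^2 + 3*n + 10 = (n - 5)*(n^2 - n - 2) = (n - 5)*(n + 1)*(n - 2)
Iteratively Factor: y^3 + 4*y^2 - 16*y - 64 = (y + 4)*(y^2 - 16) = (y + 4)^2*(y - 4)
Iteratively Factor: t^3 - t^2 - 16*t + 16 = (t - 4)*(t^2 + 3*t - 4) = (t - 4)*(t + 4)*(t - 1)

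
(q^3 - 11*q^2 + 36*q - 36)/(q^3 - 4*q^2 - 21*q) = (-q^3 + 11*q^2 - 36*q + 36)/(q*(-q^2 + 4*q + 21))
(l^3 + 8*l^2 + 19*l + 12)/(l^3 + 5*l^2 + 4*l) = (l + 3)/l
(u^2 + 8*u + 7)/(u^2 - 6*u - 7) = (u + 7)/(u - 7)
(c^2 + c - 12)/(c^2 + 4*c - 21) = (c + 4)/(c + 7)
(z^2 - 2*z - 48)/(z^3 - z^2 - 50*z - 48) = 1/(z + 1)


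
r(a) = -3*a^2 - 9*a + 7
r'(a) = -6*a - 9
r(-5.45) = -33.06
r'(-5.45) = 23.70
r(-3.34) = 3.59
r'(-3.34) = 11.04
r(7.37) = -222.28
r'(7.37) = -53.22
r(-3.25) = 4.56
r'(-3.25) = 10.50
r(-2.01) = 12.97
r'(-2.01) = 3.06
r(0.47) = 2.11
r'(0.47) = -11.82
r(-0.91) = 12.71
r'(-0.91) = -3.54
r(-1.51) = 13.75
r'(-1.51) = 0.06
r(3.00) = -47.00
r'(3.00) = -27.00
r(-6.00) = -47.00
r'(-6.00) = 27.00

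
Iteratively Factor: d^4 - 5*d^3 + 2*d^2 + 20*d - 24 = (d - 3)*(d^3 - 2*d^2 - 4*d + 8) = (d - 3)*(d - 2)*(d^2 - 4) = (d - 3)*(d - 2)*(d + 2)*(d - 2)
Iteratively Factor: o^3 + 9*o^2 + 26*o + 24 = (o + 2)*(o^2 + 7*o + 12) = (o + 2)*(o + 4)*(o + 3)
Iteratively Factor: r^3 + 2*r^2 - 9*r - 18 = (r - 3)*(r^2 + 5*r + 6) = (r - 3)*(r + 2)*(r + 3)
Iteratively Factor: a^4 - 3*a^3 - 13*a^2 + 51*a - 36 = (a - 3)*(a^3 - 13*a + 12) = (a - 3)*(a + 4)*(a^2 - 4*a + 3) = (a - 3)*(a - 1)*(a + 4)*(a - 3)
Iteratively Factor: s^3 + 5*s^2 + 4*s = (s)*(s^2 + 5*s + 4) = s*(s + 1)*(s + 4)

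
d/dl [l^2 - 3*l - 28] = 2*l - 3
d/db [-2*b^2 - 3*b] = -4*b - 3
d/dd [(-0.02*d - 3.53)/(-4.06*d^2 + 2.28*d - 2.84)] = (-0.0812*d^2 - 28.6636*d + 8.1052)/(16.4836*d^4 - 18.5136*d^3 + 28.2592*d^2 - 12.9504*d + 8.0656)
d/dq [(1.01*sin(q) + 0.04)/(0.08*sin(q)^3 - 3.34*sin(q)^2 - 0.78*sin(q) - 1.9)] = (-0.1616*sin(q)^3 + 3.3638*sin(q)^2 + 0.2672*sin(q) - 1.8878)*cos(q)/(0.0064*sin(q)^6 - 0.5344*sin(q)^5 + 11.0308*sin(q)^4 + 4.9064*sin(q)^3 + 13.3004*sin(q)^2 + 2.964*sin(q) + 3.61)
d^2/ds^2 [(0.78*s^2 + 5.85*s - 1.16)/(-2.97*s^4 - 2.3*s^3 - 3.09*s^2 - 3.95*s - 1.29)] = (-41.281812*s^8 - 651.19626*s^7 - 428.672532*s^6 - 160.27659*s^5 + 541.81851*s^4 + 680.62413*s^3 + 303.293028*s^2 + 204.21207*s + 83.971402)/(26.198073*s^12 + 60.86421*s^11 + 128.903643*s^10 + 243.341405*s^9 + 330.143454*s^8 + 398.94234*s^7 + 428.462406*s^6 + 366.612225*s^5 + 266.731353*s^4 + 167.582735*s^3 + 75.807882*s^2 + 19.719585*s + 2.146689)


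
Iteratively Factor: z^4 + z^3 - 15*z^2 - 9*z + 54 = (z + 3)*(z^3 - 2*z^2 - 9*z + 18) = (z + 3)^2*(z^2 - 5*z + 6) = (z - 2)*(z + 3)^2*(z - 3)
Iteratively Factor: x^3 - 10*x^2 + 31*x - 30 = (x - 5)*(x^2 - 5*x + 6) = (x - 5)*(x - 3)*(x - 2)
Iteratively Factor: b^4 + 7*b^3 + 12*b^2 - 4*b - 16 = (b + 2)*(b^3 + 5*b^2 + 2*b - 8) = (b + 2)*(b + 4)*(b^2 + b - 2) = (b - 1)*(b + 2)*(b + 4)*(b + 2)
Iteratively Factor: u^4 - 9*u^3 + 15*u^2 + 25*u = (u)*(u^3 - 9*u^2 + 15*u + 25) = u*(u - 5)*(u^2 - 4*u - 5) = u*(u - 5)*(u + 1)*(u - 5)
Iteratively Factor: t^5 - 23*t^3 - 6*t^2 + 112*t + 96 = (t - 4)*(t^4 + 4*t^3 - 7*t^2 - 34*t - 24) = (t - 4)*(t + 2)*(t^3 + 2*t^2 - 11*t - 12) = (t - 4)*(t + 1)*(t + 2)*(t^2 + t - 12) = (t - 4)*(t - 3)*(t + 1)*(t + 2)*(t + 4)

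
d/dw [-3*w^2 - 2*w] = -6*w - 2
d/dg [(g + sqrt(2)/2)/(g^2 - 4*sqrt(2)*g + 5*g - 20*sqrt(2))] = (g^2 - 4*sqrt(2)*g + 5*g - (2*g + sqrt(2))*(2*g - 4*sqrt(2) + 5)/2 - 20*sqrt(2))/(g^2 - 4*sqrt(2)*g + 5*g - 20*sqrt(2))^2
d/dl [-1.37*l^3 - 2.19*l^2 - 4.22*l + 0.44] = -4.11*l^2 - 4.38*l - 4.22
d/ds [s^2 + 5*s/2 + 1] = 2*s + 5/2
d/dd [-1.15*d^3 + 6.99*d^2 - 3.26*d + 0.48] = -3.45*d^2 + 13.98*d - 3.26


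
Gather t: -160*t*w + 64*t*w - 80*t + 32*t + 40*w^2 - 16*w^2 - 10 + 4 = t*(-96*w - 48) + 24*w^2 - 6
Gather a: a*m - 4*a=a*(m - 4)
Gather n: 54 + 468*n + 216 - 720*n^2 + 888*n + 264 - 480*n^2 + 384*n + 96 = -1200*n^2 + 1740*n + 630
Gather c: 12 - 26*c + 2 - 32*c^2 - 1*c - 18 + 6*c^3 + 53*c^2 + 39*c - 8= 6*c^3 + 21*c^2 + 12*c - 12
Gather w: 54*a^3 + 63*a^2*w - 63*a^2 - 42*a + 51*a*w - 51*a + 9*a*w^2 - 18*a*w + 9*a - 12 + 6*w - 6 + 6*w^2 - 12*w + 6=54*a^3 - 63*a^2 - 84*a + w^2*(9*a + 6) + w*(63*a^2 + 33*a - 6) - 12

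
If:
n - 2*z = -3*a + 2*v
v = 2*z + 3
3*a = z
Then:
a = z/3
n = 5*z + 6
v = 2*z + 3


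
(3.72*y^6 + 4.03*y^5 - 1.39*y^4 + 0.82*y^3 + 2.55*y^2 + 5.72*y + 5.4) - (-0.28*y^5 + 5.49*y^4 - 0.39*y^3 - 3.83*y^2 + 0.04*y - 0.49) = 3.72*y^6 + 4.31*y^5 - 6.88*y^4 + 1.21*y^3 + 6.38*y^2 + 5.68*y + 5.89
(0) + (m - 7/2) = m - 7/2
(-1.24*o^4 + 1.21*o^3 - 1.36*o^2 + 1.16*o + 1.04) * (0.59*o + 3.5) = -0.7316*o^5 - 3.6261*o^4 + 3.4326*o^3 - 4.0756*o^2 + 4.6736*o + 3.64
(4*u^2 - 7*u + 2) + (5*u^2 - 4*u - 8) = 9*u^2 - 11*u - 6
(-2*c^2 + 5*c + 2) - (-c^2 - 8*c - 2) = -c^2 + 13*c + 4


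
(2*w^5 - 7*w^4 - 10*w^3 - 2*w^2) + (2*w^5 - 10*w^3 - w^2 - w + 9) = 4*w^5 - 7*w^4 - 20*w^3 - 3*w^2 - w + 9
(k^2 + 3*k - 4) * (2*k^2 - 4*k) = 2*k^4 + 2*k^3 - 20*k^2 + 16*k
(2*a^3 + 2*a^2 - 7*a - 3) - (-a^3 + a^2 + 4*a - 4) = 3*a^3 + a^2 - 11*a + 1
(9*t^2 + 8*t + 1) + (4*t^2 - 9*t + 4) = 13*t^2 - t + 5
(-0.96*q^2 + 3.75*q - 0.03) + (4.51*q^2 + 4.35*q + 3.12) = 3.55*q^2 + 8.1*q + 3.09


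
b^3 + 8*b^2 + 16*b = b*(b + 4)^2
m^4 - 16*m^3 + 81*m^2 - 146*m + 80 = (m - 8)*(m - 5)*(m - 2)*(m - 1)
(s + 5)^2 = s^2 + 10*s + 25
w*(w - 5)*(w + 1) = w^3 - 4*w^2 - 5*w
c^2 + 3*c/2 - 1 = (c - 1/2)*(c + 2)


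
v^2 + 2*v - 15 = (v - 3)*(v + 5)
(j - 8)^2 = j^2 - 16*j + 64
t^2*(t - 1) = t^3 - t^2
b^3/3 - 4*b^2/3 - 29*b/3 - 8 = (b/3 + 1)*(b - 8)*(b + 1)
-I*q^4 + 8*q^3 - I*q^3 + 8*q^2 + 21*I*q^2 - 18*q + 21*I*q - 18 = (q + 2*I)*(q + 3*I)^2*(-I*q - I)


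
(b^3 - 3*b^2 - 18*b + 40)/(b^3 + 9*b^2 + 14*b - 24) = (b^2 - 7*b + 10)/(b^2 + 5*b - 6)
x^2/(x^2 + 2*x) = x/(x + 2)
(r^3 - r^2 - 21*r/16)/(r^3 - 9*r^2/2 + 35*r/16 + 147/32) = 2*r/(2*r - 7)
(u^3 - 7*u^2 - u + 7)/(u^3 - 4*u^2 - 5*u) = (u^2 - 8*u + 7)/(u*(u - 5))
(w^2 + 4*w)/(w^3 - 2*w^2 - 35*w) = (w + 4)/(w^2 - 2*w - 35)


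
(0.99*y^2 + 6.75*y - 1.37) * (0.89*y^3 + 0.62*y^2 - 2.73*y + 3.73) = 0.8811*y^5 + 6.6213*y^4 + 0.262999999999999*y^3 - 15.5842*y^2 + 28.9176*y - 5.1101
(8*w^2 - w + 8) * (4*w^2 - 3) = 32*w^4 - 4*w^3 + 8*w^2 + 3*w - 24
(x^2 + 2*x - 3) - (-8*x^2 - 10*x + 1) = 9*x^2 + 12*x - 4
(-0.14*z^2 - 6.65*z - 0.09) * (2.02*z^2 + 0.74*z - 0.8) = -0.2828*z^4 - 13.5366*z^3 - 4.9908*z^2 + 5.2534*z + 0.072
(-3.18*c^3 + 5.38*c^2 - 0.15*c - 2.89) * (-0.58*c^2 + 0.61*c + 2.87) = 1.8444*c^5 - 5.0602*c^4 - 5.7578*c^3 + 17.0253*c^2 - 2.1934*c - 8.2943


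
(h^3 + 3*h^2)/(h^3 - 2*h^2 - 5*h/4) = 4*h*(h + 3)/(4*h^2 - 8*h - 5)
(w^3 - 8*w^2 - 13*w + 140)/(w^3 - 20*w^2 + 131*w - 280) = (w + 4)/(w - 8)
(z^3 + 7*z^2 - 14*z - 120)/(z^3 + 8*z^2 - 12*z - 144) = (z + 5)/(z + 6)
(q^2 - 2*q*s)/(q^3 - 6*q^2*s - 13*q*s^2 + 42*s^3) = q/(q^2 - 4*q*s - 21*s^2)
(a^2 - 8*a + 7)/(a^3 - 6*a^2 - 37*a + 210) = (a - 1)/(a^2 + a - 30)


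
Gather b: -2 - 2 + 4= 0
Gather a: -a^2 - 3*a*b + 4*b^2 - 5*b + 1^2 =-a^2 - 3*a*b + 4*b^2 - 5*b + 1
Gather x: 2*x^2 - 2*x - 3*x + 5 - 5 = 2*x^2 - 5*x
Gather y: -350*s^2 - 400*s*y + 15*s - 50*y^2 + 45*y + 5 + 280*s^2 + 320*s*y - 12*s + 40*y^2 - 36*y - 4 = -70*s^2 + 3*s - 10*y^2 + y*(9 - 80*s) + 1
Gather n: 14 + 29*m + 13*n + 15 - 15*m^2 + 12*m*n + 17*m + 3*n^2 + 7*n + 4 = -15*m^2 + 46*m + 3*n^2 + n*(12*m + 20) + 33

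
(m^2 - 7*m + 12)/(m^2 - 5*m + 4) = (m - 3)/(m - 1)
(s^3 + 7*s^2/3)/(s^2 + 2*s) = s*(3*s + 7)/(3*(s + 2))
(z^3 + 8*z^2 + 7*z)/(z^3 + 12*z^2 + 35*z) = (z + 1)/(z + 5)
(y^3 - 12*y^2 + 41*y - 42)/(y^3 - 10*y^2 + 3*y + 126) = (y^2 - 5*y + 6)/(y^2 - 3*y - 18)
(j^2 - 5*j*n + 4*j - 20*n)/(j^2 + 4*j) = (j - 5*n)/j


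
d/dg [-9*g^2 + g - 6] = 1 - 18*g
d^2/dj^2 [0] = 0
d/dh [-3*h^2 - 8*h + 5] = -6*h - 8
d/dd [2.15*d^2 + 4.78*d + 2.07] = 4.3*d + 4.78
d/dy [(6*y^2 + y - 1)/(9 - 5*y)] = 2*(-15*y^2 + 54*y + 2)/(25*y^2 - 90*y + 81)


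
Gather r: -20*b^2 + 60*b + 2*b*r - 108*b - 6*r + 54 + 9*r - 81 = -20*b^2 - 48*b + r*(2*b + 3) - 27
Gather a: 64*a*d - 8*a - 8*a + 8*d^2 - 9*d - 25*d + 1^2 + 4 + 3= a*(64*d - 16) + 8*d^2 - 34*d + 8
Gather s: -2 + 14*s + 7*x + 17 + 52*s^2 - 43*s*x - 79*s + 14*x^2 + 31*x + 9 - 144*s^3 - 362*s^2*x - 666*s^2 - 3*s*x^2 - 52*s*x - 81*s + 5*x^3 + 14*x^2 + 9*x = -144*s^3 + s^2*(-362*x - 614) + s*(-3*x^2 - 95*x - 146) + 5*x^3 + 28*x^2 + 47*x + 24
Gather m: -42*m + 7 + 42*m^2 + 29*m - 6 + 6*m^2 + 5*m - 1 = 48*m^2 - 8*m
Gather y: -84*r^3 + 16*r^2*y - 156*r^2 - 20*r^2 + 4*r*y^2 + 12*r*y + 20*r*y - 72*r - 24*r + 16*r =-84*r^3 - 176*r^2 + 4*r*y^2 - 80*r + y*(16*r^2 + 32*r)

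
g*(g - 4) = g^2 - 4*g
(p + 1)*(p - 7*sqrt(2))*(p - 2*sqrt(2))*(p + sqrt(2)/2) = p^4 - 17*sqrt(2)*p^3/2 + p^3 - 17*sqrt(2)*p^2/2 + 19*p^2 + 19*p + 14*sqrt(2)*p + 14*sqrt(2)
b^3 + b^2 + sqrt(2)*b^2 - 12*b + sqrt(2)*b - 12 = (b + 1)*(b - 2*sqrt(2))*(b + 3*sqrt(2))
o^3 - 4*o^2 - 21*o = o*(o - 7)*(o + 3)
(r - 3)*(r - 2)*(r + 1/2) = r^3 - 9*r^2/2 + 7*r/2 + 3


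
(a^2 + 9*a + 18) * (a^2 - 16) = a^4 + 9*a^3 + 2*a^2 - 144*a - 288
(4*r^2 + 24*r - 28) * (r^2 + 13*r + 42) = 4*r^4 + 76*r^3 + 452*r^2 + 644*r - 1176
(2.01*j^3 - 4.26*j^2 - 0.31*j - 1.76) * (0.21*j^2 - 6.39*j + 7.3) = 0.4221*j^5 - 13.7385*j^4 + 41.8293*j^3 - 29.4867*j^2 + 8.9834*j - 12.848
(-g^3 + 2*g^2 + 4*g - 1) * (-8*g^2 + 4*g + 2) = 8*g^5 - 20*g^4 - 26*g^3 + 28*g^2 + 4*g - 2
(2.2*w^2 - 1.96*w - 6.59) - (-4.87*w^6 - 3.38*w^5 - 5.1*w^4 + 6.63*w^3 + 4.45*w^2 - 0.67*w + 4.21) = 4.87*w^6 + 3.38*w^5 + 5.1*w^4 - 6.63*w^3 - 2.25*w^2 - 1.29*w - 10.8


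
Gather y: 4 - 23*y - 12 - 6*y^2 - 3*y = -6*y^2 - 26*y - 8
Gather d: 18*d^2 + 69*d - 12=18*d^2 + 69*d - 12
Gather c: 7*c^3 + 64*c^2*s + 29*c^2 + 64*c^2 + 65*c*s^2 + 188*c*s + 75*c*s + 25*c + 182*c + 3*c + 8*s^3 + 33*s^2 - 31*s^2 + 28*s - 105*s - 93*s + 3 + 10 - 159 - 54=7*c^3 + c^2*(64*s + 93) + c*(65*s^2 + 263*s + 210) + 8*s^3 + 2*s^2 - 170*s - 200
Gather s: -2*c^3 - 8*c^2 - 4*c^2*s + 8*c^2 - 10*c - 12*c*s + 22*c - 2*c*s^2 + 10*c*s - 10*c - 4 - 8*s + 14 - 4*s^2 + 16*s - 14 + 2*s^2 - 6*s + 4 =-2*c^3 + 2*c + s^2*(-2*c - 2) + s*(-4*c^2 - 2*c + 2)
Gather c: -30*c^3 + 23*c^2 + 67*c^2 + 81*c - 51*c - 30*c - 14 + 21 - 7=-30*c^3 + 90*c^2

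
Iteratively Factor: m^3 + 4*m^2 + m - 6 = (m + 2)*(m^2 + 2*m - 3) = (m - 1)*(m + 2)*(m + 3)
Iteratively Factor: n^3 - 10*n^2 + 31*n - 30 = (n - 5)*(n^2 - 5*n + 6) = (n - 5)*(n - 3)*(n - 2)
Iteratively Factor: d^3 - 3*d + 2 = (d + 2)*(d^2 - 2*d + 1) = (d - 1)*(d + 2)*(d - 1)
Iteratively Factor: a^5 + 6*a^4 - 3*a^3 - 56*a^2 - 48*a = (a + 1)*(a^4 + 5*a^3 - 8*a^2 - 48*a) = a*(a + 1)*(a^3 + 5*a^2 - 8*a - 48) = a*(a + 1)*(a + 4)*(a^2 + a - 12) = a*(a + 1)*(a + 4)^2*(a - 3)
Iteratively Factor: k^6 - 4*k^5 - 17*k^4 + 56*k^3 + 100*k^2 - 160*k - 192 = (k + 2)*(k^5 - 6*k^4 - 5*k^3 + 66*k^2 - 32*k - 96) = (k - 4)*(k + 2)*(k^4 - 2*k^3 - 13*k^2 + 14*k + 24) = (k - 4)*(k - 2)*(k + 2)*(k^3 - 13*k - 12) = (k - 4)*(k - 2)*(k + 2)*(k + 3)*(k^2 - 3*k - 4) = (k - 4)^2*(k - 2)*(k + 2)*(k + 3)*(k + 1)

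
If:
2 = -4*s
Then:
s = -1/2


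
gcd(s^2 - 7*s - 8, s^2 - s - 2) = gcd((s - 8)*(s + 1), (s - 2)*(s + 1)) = s + 1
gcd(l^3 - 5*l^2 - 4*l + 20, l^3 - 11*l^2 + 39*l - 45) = l - 5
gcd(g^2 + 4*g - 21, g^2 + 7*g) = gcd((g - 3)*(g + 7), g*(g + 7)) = g + 7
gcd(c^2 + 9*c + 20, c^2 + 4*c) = c + 4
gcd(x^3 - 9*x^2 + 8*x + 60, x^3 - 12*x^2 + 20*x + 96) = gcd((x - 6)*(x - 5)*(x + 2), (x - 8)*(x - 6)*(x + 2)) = x^2 - 4*x - 12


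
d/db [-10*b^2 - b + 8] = -20*b - 1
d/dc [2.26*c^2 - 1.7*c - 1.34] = 4.52*c - 1.7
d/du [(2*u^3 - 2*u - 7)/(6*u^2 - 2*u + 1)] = 2*(6*u^4 - 4*u^3 + 9*u^2 + 42*u - 8)/(36*u^4 - 24*u^3 + 16*u^2 - 4*u + 1)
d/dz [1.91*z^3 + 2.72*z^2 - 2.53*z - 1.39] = 5.73*z^2 + 5.44*z - 2.53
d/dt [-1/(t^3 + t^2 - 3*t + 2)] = (3*t^2 + 2*t - 3)/(t^3 + t^2 - 3*t + 2)^2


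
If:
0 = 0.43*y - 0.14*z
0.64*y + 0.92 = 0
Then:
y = -1.44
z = -4.42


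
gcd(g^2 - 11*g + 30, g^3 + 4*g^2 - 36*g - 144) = g - 6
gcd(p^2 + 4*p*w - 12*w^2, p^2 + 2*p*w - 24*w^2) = p + 6*w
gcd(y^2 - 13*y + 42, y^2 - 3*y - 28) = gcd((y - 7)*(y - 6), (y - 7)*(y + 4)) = y - 7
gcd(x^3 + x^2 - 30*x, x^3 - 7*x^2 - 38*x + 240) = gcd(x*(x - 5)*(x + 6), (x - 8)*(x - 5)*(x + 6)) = x^2 + x - 30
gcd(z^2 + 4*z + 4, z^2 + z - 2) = z + 2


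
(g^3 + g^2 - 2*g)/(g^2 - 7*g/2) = 2*(g^2 + g - 2)/(2*g - 7)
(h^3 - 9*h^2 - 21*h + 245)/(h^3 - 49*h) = (h^2 - 2*h - 35)/(h*(h + 7))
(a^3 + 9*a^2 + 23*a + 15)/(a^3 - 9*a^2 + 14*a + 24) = (a^2 + 8*a + 15)/(a^2 - 10*a + 24)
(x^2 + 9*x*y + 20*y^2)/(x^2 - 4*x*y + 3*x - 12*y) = (x^2 + 9*x*y + 20*y^2)/(x^2 - 4*x*y + 3*x - 12*y)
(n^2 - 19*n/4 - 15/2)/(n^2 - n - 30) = (n + 5/4)/(n + 5)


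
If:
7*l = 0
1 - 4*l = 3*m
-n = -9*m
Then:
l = 0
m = 1/3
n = 3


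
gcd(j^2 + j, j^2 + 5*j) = j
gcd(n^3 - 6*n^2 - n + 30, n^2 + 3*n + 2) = n + 2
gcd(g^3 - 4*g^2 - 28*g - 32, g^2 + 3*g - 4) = 1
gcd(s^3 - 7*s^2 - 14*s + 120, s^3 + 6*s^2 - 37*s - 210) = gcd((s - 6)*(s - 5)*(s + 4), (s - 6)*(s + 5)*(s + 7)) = s - 6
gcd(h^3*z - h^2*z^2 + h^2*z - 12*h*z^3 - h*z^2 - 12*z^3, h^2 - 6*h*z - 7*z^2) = 1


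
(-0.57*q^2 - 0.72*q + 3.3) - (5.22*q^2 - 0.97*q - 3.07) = -5.79*q^2 + 0.25*q + 6.37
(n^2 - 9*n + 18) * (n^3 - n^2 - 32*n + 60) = n^5 - 10*n^4 - 5*n^3 + 330*n^2 - 1116*n + 1080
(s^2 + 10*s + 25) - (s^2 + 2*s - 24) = 8*s + 49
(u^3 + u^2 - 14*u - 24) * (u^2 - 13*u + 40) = u^5 - 12*u^4 + 13*u^3 + 198*u^2 - 248*u - 960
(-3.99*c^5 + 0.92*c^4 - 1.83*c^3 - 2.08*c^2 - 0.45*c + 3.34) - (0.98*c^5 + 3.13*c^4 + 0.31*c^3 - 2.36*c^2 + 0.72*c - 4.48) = -4.97*c^5 - 2.21*c^4 - 2.14*c^3 + 0.28*c^2 - 1.17*c + 7.82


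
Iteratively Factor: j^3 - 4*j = (j + 2)*(j^2 - 2*j) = (j - 2)*(j + 2)*(j)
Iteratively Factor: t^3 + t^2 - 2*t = (t + 2)*(t^2 - t) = t*(t + 2)*(t - 1)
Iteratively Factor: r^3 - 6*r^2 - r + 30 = (r - 3)*(r^2 - 3*r - 10) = (r - 3)*(r + 2)*(r - 5)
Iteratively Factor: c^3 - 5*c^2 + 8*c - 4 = (c - 1)*(c^2 - 4*c + 4) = (c - 2)*(c - 1)*(c - 2)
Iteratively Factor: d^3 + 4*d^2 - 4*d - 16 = (d + 4)*(d^2 - 4) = (d - 2)*(d + 4)*(d + 2)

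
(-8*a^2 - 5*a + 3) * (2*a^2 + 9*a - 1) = -16*a^4 - 82*a^3 - 31*a^2 + 32*a - 3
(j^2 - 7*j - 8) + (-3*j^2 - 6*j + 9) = -2*j^2 - 13*j + 1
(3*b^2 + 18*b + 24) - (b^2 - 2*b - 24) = 2*b^2 + 20*b + 48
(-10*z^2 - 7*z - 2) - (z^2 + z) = -11*z^2 - 8*z - 2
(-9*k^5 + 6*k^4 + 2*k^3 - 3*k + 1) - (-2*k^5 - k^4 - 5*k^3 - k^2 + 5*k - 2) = -7*k^5 + 7*k^4 + 7*k^3 + k^2 - 8*k + 3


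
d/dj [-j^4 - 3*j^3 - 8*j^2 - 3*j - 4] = -4*j^3 - 9*j^2 - 16*j - 3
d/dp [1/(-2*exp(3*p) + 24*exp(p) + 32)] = 3*(exp(2*p) - 4)*exp(p)/(2*(-exp(3*p) + 12*exp(p) + 16)^2)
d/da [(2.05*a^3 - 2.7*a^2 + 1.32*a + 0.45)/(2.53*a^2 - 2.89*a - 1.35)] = (5.1865*a^4 - 11.849*a^3 - 3.8391*a^2 + 5.013*a - 0.4815)/(6.4009*a^4 - 14.6234*a^3 + 1.5211*a^2 + 7.803*a + 1.8225)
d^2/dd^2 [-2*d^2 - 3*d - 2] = -4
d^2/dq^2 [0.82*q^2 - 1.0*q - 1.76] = 1.64000000000000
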